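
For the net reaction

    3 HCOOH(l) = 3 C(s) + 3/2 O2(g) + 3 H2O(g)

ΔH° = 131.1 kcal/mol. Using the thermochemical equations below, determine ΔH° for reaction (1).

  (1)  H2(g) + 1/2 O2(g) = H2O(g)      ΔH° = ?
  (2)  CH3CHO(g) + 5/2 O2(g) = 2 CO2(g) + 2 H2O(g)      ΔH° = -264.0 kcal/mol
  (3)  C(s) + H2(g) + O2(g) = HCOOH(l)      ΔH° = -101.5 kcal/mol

ΔH° = -57.8 kcal/mol

(1) × 3: contributes 3·x
(2): not needed.
(3) reversed and × 3: (-3)·(-101.5) = +304.5 kcal/mol
+131.1 = (+304.5) + 3·x
x = (+131.1 − (+304.5)) / (3) = -57.8 kcal/mol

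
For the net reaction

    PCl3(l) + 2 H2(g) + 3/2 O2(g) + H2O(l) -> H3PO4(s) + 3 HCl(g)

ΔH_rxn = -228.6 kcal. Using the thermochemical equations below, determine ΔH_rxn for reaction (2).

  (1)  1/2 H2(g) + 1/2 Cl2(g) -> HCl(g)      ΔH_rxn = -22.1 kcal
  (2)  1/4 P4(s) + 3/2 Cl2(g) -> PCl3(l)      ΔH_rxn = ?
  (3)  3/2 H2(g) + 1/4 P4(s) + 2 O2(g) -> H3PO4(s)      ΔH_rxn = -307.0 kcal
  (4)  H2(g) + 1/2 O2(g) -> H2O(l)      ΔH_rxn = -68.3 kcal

ΔH_rxn = -76.4 kcal

(1) × 3: (3)·(-22.1) = -66.3 kcal
(2) reversed: contributes −x
(3) as written: -307.0 kcal
(4) reversed: +68.3 kcal
-228.6 = (-66.3) + (-307.0) + (+68.3) − x
x = (-228.6 − (-305.0)) / (-1) = -76.4 kcal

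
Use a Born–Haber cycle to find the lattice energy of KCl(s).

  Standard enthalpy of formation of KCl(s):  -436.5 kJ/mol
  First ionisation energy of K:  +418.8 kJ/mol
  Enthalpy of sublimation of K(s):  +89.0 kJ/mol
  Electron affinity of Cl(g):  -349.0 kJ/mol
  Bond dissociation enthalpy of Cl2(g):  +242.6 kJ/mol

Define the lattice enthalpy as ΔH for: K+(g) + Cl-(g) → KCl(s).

U = -716.6 kJ/mol

ΔHf° = 1·ΔHsub + 1·(ΣIE) + 1/2·D(Cl2) + 1·EA + U
-436.5 = 1·(+89.0) + 1·(+418.8) + 1/2·(+242.6) + 1·(-349.0) + U
U = -436.5 − (+280.1) = -716.6 kJ/mol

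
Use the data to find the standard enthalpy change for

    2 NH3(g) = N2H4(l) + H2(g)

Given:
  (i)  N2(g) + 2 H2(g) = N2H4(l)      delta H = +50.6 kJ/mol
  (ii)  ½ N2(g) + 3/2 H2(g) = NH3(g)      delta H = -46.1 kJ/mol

(i) as written (N2H4(l) already on the product side): +50.6 kJ/mol
(ii) reversed and × 2 (reverse to put NH3(g) on the reactant side; ×2 to match 2 NH3(g) in the target): (-2)·(-46.1) = +92.2 kJ/mol
Since enthalpy is a state function, delta H = (1)·(+50.6) + (-2)·(-46.1) = 142.8 kJ/mol

delta H = 142.8 kJ/mol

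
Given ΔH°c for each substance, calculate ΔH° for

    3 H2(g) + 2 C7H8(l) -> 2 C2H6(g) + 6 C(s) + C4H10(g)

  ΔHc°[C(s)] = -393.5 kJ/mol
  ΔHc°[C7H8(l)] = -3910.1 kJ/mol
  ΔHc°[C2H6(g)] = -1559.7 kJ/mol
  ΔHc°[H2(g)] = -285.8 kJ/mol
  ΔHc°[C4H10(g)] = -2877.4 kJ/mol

ΔH° = -319.8 kJ/mol

Using ΔH = Σ nΔHc°(reactants) − Σ nΔHc°(products):
= [3·(-285.8) + 2·(-3910.1)] − [2·(-1559.7) + 6·(-393.5) + 1·(-2877.4)]
= -319.8 kJ/mol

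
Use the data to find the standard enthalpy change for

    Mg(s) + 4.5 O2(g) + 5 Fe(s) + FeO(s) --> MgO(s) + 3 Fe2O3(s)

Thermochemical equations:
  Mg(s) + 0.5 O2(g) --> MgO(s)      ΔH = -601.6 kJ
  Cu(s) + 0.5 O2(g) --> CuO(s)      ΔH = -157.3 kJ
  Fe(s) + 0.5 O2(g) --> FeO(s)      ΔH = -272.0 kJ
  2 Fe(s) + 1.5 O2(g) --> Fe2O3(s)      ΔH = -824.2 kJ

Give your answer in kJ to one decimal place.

ΔH = -2802.2 kJ

equation 1 as written: -601.6 kJ
equation 2: not needed.
equation 3 reversed: +272.0 kJ
equation 4 × 3: (3)·(-824.2) = -2472.6 kJ
ΔH = (1)·(-601.6) + (-1)·(-272.0) + (3)·(-824.2) = -2802.2 kJ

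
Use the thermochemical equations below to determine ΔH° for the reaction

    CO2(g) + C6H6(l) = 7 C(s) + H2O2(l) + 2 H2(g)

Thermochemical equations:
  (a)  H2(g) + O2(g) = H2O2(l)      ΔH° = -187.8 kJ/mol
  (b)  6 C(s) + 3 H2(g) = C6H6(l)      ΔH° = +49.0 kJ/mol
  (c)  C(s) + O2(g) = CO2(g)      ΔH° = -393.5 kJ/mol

(a) as written (H2O2(l) already on the product side): -187.8 kJ/mol
(b) reversed (C6H6(l) must end up as a reactant): -49.0 kJ/mol
(c) reversed (CO2(g) must end up as a reactant): +393.5 kJ/mol
Summing the manipulated equations, ΔH° = (-187.8) + (-49.0) + (+393.5) = 156.7 kJ/mol

ΔH° = 156.7 kJ/mol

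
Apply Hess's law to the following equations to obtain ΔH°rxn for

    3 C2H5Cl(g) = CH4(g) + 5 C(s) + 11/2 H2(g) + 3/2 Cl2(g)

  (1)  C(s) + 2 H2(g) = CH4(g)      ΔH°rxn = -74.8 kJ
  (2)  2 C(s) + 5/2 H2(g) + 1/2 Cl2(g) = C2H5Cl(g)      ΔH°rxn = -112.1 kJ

(1) as written (CH4(g) already on the product side): -74.8 kJ
(2) reversed and × 3 (C2H5Cl(g) must end up as a reactant; scale by 3 for the 3 C2H5Cl(g)): (-3)·(-112.1) = +336.3 kJ
ΔH°rxn = (1)·(-74.8) + (-3)·(-112.1) = 261.5 kJ

ΔH°rxn = 261.5 kJ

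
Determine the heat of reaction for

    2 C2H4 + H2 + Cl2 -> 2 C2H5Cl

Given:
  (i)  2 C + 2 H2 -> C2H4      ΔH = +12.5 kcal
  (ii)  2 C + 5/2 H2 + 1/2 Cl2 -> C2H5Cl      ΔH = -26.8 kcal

(i) reversed and × 2: (-2)·(+12.5) = -25.0 kcal
(ii) × 2: (2)·(-26.8) = -53.6 kcal
Combining the equations, ΔH = (-2)·(+12.5) + (2)·(-26.8) = -78.6 kcal

ΔH = -78.6 kcal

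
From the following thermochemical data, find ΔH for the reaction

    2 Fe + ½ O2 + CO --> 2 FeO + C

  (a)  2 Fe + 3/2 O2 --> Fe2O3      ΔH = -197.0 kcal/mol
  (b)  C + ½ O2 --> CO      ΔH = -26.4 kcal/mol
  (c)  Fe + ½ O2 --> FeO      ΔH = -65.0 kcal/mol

ΔH = -103.6 kcal/mol

(a): not needed.
(b) reversed: +26.4 kcal/mol
(c) × 2: (2)·(-65.0) = -130.0 kcal/mol
ΔH = (+26.4) + (-130.0) = -103.6 kcal/mol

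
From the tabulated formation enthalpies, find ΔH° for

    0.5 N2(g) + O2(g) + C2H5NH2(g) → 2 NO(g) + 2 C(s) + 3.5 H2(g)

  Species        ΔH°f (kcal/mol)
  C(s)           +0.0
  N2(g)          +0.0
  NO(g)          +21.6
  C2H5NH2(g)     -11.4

Products: 2·(+21.6) + 2·(+0.0) + 7/2·(+0.0) = +43.2
Reactants: 1/2·(+0.0) + 1·(+0.0) + 1·(-11.4) = -11.4
ΔH° = (+43.2) − (-11.4) = 54.6 kcal/mol

ΔH° = 54.6 kcal/mol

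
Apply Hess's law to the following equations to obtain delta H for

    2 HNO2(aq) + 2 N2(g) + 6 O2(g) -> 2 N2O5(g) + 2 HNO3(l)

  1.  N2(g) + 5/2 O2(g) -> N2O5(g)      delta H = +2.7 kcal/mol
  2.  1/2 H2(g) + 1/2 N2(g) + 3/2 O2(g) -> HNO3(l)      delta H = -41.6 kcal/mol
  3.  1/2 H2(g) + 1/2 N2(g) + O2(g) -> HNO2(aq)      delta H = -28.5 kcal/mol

eq. 1 × 2 (×2 to match 2 N2O5(g) in the target): (2)·(+2.7) = +5.4 kcal/mol
eq. 2 × 2 (×2 to match 2 HNO3(l) in the target): (2)·(-41.6) = -83.2 kcal/mol
eq. 3 reversed and × 2 (reverse to put HNO2(aq) on the reactant side; scale by 2 for the 2 HNO2(aq)): (-2)·(-28.5) = +57.0 kcal/mol
Since enthalpy is a state function, delta H = (2)·(+2.7) + (2)·(-41.6) + (-2)·(-28.5) = -20.8 kcal/mol

delta H = -20.8 kcal/mol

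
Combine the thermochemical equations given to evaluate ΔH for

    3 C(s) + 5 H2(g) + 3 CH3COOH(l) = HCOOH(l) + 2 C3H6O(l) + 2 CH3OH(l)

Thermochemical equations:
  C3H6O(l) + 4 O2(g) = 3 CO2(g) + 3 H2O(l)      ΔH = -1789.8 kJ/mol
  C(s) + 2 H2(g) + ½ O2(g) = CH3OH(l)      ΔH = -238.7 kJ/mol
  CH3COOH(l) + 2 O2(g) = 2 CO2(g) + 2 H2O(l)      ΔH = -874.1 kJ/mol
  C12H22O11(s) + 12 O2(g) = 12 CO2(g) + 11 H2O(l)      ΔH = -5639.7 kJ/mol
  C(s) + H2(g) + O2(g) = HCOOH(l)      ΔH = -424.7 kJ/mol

ΔH = 55.2 kJ/mol

equation 1 reversed and × 2: (-2)·(-1789.8) = +3579.6 kJ/mol
equation 2 × 2: (2)·(-238.7) = -477.4 kJ/mol
equation 3 × 3: (3)·(-874.1) = -2622.3 kJ/mol
equation 4: not needed.
equation 5 as written: -424.7 kJ/mol
Since enthalpy is a state function, ΔH = (-2)·(-1789.8) + (2)·(-238.7) + (3)·(-874.1) + (1)·(-424.7) = 55.2 kJ/mol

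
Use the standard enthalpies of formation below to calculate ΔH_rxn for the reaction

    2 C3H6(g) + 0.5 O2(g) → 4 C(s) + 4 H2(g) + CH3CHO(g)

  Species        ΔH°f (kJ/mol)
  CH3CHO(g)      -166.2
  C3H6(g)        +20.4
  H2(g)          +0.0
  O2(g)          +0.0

ΔH_rxn = -207.0 kJ/mol

Products: 4·(+0.0) + 4·(+0.0) + 1·(-166.2) = -166.2
Reactants: 2·(+20.4) + 1/2·(+0.0) = +40.8
ΔH_rxn = (-166.2) − (+40.8) = -207.0 kJ/mol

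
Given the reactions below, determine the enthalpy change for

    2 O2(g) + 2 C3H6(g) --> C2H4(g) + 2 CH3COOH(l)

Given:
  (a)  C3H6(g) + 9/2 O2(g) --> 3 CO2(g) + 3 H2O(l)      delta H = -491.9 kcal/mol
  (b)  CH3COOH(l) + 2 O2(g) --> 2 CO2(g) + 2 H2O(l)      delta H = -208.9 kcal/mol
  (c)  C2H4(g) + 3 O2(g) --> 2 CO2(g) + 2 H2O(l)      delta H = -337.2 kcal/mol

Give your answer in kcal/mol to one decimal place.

delta H = -228.8 kcal/mol

(a) × 2 (×2 to match 2 C3H6(g) in the target): (2)·(-491.9) = -983.8 kcal/mol
(b) reversed and × 2 (CH3COOH(l) must end up as a product; ×2 to match 2 CH3COOH(l) in the target): (-2)·(-208.9) = +417.8 kcal/mol
(c) reversed (reverse to put C2H4(g) on the product side): +337.2 kcal/mol
delta H = (-983.8) + (+417.8) + (+337.2) = -228.8 kcal/mol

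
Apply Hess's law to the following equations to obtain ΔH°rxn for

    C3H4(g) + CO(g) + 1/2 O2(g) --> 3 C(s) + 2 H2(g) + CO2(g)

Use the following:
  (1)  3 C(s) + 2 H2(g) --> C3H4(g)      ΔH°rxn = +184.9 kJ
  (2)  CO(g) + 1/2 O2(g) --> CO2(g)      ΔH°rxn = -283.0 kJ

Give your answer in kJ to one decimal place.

(1) reversed: -184.9 kJ
(2) as written: -283.0 kJ
By Hess's law, ΔH°rxn = (-184.9) + (-283.0) = -467.9 kJ

ΔH°rxn = -467.9 kJ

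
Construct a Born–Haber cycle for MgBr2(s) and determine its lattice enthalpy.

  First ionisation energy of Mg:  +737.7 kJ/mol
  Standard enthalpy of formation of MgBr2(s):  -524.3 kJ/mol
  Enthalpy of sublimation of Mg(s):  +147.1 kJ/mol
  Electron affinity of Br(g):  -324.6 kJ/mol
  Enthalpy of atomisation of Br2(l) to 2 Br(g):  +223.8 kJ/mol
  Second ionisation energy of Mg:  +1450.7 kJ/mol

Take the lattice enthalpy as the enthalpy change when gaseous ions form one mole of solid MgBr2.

ΔHf° = 1·ΔHsub + 1·(ΣIE) + 1·D(Br2) + 2·EA + U
-524.3 = 1·(+147.1) + 1·(+2188.4) + 1·(+223.8) + 2·(-324.6) + U
U = -524.3 − (+1910.1) = -2434.4 kJ/mol

U = -2434.4 kJ/mol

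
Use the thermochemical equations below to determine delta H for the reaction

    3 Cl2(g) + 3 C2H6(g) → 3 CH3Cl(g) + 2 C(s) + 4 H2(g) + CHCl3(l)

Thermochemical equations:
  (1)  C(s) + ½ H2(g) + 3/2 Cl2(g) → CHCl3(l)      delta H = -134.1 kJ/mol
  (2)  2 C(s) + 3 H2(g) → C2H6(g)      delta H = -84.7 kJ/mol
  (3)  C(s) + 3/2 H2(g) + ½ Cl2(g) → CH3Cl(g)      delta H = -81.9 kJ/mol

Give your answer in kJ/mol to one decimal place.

(1) as written (CHCl3(l) already on the product side): -134.1 kJ/mol
(2) reversed and × 3 (reverse to put C2H6(g) on the reactant side; ×3 to match 3 C2H6(g) in the target): (-3)·(-84.7) = +254.1 kJ/mol
(3) × 3 (×3 to match 3 CH3Cl(g) in the target): (3)·(-81.9) = -245.7 kJ/mol
delta H = (1)·(-134.1) + (-3)·(-84.7) + (3)·(-81.9) = -125.7 kJ/mol

delta H = -125.7 kJ/mol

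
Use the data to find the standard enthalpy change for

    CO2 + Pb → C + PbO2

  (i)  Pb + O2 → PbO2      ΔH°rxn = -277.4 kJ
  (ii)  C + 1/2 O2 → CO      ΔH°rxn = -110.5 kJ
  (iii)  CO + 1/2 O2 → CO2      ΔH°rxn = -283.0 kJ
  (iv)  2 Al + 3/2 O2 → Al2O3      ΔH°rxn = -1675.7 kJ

(i) as written (PbO2 already on the product side): -277.4 kJ
(ii) reversed (reverse to put C on the product side): +110.5 kJ
(iii) reversed (CO2 must end up as a reactant): +283.0 kJ
(iv): not needed (Al appears nowhere else).
By Hess's law, ΔH°rxn = (-277.4) + (+110.5) + (+283.0) = 116.1 kJ

ΔH°rxn = 116.1 kJ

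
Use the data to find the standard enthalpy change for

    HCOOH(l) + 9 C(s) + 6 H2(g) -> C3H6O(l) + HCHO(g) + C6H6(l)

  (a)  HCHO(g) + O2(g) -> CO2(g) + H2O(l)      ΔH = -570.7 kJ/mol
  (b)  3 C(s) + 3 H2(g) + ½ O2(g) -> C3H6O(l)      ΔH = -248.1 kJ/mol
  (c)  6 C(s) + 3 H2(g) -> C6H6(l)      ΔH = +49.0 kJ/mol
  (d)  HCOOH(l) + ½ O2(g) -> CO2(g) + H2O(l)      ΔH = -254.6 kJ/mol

ΔH = 117.0 kJ/mol

(a) reversed (HCHO(g) must end up as a product): +570.7 kJ/mol
(b) as written (C3H6O(l) already on the product side): -248.1 kJ/mol
(c) as written (C6H6(l) already on the product side): +49.0 kJ/mol
(d) as written (HCOOH(l) already on the reactant side): -254.6 kJ/mol
ΔH = (+570.7) + (-248.1) + (+49.0) + (-254.6) = 117.0 kJ/mol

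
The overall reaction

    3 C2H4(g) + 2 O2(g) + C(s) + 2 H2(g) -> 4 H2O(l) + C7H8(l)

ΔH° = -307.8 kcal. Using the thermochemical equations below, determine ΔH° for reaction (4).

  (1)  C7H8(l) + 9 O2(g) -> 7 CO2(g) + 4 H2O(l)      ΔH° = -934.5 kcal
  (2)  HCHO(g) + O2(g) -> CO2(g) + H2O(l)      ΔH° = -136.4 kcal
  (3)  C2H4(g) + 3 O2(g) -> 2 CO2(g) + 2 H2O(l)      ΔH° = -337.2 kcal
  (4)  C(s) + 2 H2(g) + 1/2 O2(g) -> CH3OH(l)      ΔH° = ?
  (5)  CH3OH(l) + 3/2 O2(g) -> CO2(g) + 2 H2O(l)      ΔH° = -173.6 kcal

ΔH° = -57.1 kcal

(1) reversed: +934.5 kcal
(2): not needed.
(3) × 3: (3)·(-337.2) = -1011.6 kcal
(4) as written: contributes x
(5) as written: -173.6 kcal
-307.8 = (+934.5) + (-1011.6) + (-173.6) + x
x = (-307.8 − (-250.7)) / (1) = -57.1 kcal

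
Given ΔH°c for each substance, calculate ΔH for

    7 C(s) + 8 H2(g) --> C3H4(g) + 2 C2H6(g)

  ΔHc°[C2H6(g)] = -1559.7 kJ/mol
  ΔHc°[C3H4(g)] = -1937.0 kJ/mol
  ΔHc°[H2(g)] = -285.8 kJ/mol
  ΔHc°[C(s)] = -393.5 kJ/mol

With combustion enthalpies, reactants minus products:
= [7·(-393.5) + 8·(-285.8)] − [1·(-1937.0) + 2·(-1559.7)]
= 15.5 kJ/mol

ΔH = 15.5 kJ/mol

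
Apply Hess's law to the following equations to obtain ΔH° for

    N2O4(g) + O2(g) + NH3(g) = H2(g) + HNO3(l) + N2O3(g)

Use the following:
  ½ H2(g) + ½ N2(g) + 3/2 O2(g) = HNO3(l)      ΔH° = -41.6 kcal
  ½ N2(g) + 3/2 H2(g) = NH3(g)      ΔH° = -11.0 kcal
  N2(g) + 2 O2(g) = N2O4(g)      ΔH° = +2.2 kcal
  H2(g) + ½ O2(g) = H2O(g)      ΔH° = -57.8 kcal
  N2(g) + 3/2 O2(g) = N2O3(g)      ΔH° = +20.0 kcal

ΔH° = -12.8 kcal

equation 1 as written (HNO3(l) already on the product side): -41.6 kcal
equation 2 reversed (reverse to put NH3(g) on the reactant side): +11.0 kcal
equation 3 reversed (N2O4(g) must end up as a reactant): -2.2 kcal
equation 4: not needed (H2O(g) appears nowhere else).
equation 5 as written (N2O3(g) already on the product side): +20.0 kcal
ΔH° = (-41.6) + (+11.0) + (-2.2) + (+20.0) = -12.8 kcal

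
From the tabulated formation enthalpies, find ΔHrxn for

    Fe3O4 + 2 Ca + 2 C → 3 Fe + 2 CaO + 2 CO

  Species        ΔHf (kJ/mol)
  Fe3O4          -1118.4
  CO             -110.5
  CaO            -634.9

ΔHrxn = -372.4 kJ/mol

ΔH°rxn = Σ nΔHf°(products) − Σ nΔHf°(reactants).
Products: 3·(+0.0) + 2·(-634.9) + 2·(-110.5) = -1490.8
Reactants: 1·(-1118.4) + 2·(+0.0) + 2·(+0.0) = -1118.4
ΔHrxn = (-1490.8) − (-1118.4) = -372.4 kJ/mol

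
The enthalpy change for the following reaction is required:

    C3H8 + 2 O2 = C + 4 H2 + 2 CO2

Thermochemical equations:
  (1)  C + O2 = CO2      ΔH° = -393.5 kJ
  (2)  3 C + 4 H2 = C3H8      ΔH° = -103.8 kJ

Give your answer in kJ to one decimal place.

(1) × 2 (scale by 2 for the 2 CO2): (2)·(-393.5) = -787.0 kJ
(2) reversed (reverse to put C3H8 on the reactant side): +103.8 kJ
Summing the manipulated equations, ΔH° = (-787.0) + (+103.8) = -683.2 kJ

ΔH° = -683.2 kJ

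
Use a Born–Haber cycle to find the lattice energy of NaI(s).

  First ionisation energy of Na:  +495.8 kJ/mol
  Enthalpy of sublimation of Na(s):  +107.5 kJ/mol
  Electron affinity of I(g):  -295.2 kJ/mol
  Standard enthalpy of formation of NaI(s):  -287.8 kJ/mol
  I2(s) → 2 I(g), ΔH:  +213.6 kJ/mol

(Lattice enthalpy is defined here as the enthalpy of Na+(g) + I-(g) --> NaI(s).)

ΔHf° = 1·ΔHsub + 1·(ΣIE) + 1/2·D(I2) + 1·EA + U
-287.8 = 1·(+107.5) + 1·(+495.8) + 1/2·(+213.6) + 1·(-295.2) + U
U = -287.8 − (+414.9) = -702.7 kJ/mol

U = -702.7 kJ/mol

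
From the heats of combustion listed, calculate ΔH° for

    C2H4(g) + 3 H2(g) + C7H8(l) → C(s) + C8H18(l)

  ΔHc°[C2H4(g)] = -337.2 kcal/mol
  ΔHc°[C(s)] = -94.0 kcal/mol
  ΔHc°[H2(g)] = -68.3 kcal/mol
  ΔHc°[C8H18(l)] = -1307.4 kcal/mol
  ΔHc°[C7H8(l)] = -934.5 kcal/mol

ΔH° = -75.2 kcal/mol

With combustion enthalpies, reactants minus products:
= [1·(-337.2) + 3·(-68.3) + 1·(-934.5)] − [1·(-94.0) + 1·(-1307.4)]
= -75.2 kcal/mol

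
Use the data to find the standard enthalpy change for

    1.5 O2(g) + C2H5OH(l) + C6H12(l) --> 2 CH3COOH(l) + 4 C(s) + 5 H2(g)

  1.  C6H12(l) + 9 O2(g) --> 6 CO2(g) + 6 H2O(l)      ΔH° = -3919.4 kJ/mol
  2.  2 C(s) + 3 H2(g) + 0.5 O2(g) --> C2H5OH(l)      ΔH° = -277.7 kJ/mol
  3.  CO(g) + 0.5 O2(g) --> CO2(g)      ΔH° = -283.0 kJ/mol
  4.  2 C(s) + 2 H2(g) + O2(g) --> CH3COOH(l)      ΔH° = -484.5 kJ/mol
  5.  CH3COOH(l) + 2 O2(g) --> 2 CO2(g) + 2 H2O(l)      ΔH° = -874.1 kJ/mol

eq. 1 as written: -3919.4 kJ/mol
eq. 2 reversed: +277.7 kJ/mol
eq. 3: not needed.
eq. 4 reversed: +484.5 kJ/mol
eq. 5 reversed and × 3: (-3)·(-874.1) = +2622.3 kJ/mol
ΔH° = (-3919.4) + (+277.7) + (+484.5) + (+2622.3) = -534.9 kJ/mol

ΔH° = -534.9 kJ/mol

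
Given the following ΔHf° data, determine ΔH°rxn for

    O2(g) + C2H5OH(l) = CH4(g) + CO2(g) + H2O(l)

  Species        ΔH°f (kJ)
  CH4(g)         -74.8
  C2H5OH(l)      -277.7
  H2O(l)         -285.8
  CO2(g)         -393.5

ΔH°rxn = -476.4 kJ

ΔH°rxn = Σ nΔHf°(products) − Σ nΔHf°(reactants).
Products: 1·(-74.8) + 1·(-393.5) + 1·(-285.8) = -754.1
Reactants: 1·(+0.0) + 1·(-277.7) = -277.7
ΔH°rxn = (-754.1) − (-277.7) = -476.4 kJ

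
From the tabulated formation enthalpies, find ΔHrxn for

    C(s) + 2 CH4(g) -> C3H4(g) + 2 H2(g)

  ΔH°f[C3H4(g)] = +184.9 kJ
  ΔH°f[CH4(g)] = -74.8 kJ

ΔH°rxn = Σ nΔHf°(products) − Σ nΔHf°(reactants).
Products: 1·(+184.9) + 2·(+0.0) = +184.9
Reactants: 1·(+0.0) + 2·(-74.8) = -149.6
ΔHrxn = (+184.9) − (-149.6) = 334.5 kJ

ΔHrxn = 334.5 kJ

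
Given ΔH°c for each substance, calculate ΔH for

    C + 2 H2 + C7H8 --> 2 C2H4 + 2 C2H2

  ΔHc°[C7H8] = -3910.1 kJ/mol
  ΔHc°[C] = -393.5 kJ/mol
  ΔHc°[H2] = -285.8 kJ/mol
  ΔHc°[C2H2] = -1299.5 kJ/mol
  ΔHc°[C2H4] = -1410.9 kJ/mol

ΔH = 545.6 kJ/mol

With combustion enthalpies, reactants minus products:
= [1·(-393.5) + 2·(-285.8) + 1·(-3910.1)] − [2·(-1410.9) + 2·(-1299.5)]
= 545.6 kJ/mol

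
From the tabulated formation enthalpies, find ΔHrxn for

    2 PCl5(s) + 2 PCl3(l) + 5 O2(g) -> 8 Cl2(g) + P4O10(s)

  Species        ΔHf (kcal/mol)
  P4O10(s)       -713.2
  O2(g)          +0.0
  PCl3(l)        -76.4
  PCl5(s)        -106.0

ΔHrxn = -348.4 kcal/mol

Products: 8·(+0.0) + 1·(-713.2) = -713.2
Reactants: 2·(-106.0) + 2·(-76.4) + 5·(+0.0) = -364.8
ΔHrxn = (-713.2) − (-364.8) = -348.4 kcal/mol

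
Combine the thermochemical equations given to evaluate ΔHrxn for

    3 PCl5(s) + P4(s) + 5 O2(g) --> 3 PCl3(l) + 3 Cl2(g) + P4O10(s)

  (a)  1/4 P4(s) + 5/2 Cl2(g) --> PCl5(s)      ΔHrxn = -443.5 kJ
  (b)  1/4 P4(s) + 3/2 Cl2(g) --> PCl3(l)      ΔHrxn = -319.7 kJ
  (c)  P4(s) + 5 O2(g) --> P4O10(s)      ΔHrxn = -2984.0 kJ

ΔHrxn = -2612.6 kJ

(a) reversed and × 3 (PCl5(s) must end up as a reactant; scale by 3 for the 3 PCl5(s)): (-3)·(-443.5) = +1330.5 kJ
(b) × 3 (scale by 3 for the 3 PCl3(l)): (3)·(-319.7) = -959.1 kJ
(c) as written (P4O10(s) already on the product side): -2984.0 kJ
By Hess's law, ΔHrxn = (-3)·(-443.5) + (3)·(-319.7) + (1)·(-2984.0) = -2612.6 kJ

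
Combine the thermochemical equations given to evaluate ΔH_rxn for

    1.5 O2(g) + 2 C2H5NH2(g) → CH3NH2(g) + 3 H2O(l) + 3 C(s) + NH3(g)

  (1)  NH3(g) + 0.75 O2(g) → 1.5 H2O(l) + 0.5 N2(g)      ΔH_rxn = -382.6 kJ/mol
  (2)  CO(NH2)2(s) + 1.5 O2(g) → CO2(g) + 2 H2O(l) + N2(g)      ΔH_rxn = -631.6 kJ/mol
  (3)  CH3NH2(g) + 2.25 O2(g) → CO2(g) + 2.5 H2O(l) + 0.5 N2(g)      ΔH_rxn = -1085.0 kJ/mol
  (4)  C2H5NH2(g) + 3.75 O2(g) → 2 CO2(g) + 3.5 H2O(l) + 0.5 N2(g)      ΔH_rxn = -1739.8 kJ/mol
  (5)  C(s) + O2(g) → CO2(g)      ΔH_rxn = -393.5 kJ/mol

ΔH_rxn = -831.5 kJ/mol

(1) reversed (NH3(g) must end up as a product): +382.6 kJ/mol
(2): not needed (CO(NH2)2(s) appears nowhere else).
(3) reversed (reverse to put CH3NH2(g) on the product side): +1085.0 kJ/mol
(4) × 2 (×2 to match 2 C2H5NH2(g) in the target): (2)·(-1739.8) = -3479.6 kJ/mol
(5) reversed and × 3 (reverse to put C(s) on the product side; ×3 to match 3 C(s) in the target): (-3)·(-393.5) = +1180.5 kJ/mol
Since enthalpy is a state function, ΔH_rxn = (+382.6) + (+1085.0) + (-3479.6) + (+1180.5) = -831.5 kJ/mol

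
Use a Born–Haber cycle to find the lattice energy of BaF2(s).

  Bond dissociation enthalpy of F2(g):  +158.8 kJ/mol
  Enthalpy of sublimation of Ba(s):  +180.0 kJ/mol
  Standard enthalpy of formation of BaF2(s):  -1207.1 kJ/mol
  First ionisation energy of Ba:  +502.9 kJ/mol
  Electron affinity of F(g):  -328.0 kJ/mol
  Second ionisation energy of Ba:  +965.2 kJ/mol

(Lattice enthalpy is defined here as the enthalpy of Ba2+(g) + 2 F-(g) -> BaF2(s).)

U = -2358.0 kJ/mol

ΔHf° = 1·ΔHsub + 1·(ΣIE) + 1·D(F2) + 2·EA + U
-1207.1 = 1·(+180.0) + 1·(+1468.1) + 1·(+158.8) + 2·(-328.0) + U
U = -1207.1 − (+1150.9) = -2358.0 kJ/mol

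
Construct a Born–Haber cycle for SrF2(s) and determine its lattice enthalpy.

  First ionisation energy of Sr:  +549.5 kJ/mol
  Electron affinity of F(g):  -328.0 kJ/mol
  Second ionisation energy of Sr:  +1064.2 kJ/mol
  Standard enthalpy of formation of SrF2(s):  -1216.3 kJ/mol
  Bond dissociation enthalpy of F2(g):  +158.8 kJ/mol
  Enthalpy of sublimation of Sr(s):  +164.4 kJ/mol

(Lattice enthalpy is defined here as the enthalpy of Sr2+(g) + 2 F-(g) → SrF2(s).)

ΔHf° = 1·ΔHsub + 1·(ΣIE) + 1·D(F2) + 2·EA + U
-1216.3 = 1·(+164.4) + 1·(+1613.7) + 1·(+158.8) + 2·(-328.0) + U
U = -1216.3 − (+1280.9) = -2497.2 kJ/mol

U = -2497.2 kJ/mol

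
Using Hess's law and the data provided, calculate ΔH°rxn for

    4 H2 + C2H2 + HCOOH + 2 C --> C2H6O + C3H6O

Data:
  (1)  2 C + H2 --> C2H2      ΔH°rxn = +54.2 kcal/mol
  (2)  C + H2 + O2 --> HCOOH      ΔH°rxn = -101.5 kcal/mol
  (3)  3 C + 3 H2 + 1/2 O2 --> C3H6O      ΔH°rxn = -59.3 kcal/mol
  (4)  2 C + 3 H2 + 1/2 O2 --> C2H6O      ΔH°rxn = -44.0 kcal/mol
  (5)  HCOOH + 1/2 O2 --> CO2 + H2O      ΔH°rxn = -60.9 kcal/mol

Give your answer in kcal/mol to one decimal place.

(1) reversed (reverse to put C2H2 on the reactant side): -54.2 kcal/mol
(2) reversed: +101.5 kcal/mol
(3) as written (C3H6O already on the product side): -59.3 kcal/mol
(4) as written (C2H6O already on the product side): -44.0 kcal/mol
(5): not needed (CO2 appears nowhere else).
Since enthalpy is a state function, ΔH°rxn = (-54.2) + (+101.5) + (-59.3) + (-44.0) = -56.0 kcal/mol

ΔH°rxn = -56.0 kcal/mol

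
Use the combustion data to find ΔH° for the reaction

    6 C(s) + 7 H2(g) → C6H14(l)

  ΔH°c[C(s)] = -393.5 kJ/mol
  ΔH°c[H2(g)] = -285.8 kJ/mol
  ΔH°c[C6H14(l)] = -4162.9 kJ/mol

ΔH° = -198.7 kJ/mol

Using ΔH = Σ nΔHc°(reactants) − Σ nΔHc°(products):
= [6·(-393.5) + 7·(-285.8)] − [1·(-4162.9)]
= -198.7 kJ/mol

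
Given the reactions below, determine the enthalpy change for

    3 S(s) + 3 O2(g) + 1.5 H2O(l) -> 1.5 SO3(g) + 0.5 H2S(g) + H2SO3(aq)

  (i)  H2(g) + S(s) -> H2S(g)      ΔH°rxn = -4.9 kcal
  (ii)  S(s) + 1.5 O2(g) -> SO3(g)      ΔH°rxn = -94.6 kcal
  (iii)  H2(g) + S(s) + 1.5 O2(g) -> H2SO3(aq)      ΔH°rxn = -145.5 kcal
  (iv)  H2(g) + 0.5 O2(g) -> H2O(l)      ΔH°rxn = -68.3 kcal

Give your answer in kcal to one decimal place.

(i) × 1/2 (×1/2 to match 1/2 H2S(g) in the target): (1/2)·(-4.9) = -2.45 kcal
(ii) × 3/2 (×3/2 to match 3/2 SO3(g) in the target): (3/2)·(-94.6) = -141.9 kcal
(iii) as written (H2SO3(aq) already on the product side): -145.5 kcal
(iv) reversed and × 3/2 (reverse to put H2O(l) on the reactant side; ×3/2 to match 3/2 H2O(l) in the target): (-3/2)·(-68.3) = +102.45 kcal
ΔH°rxn = (-2.45) + (-141.9) + (-145.5) + (+102.45) = -187.4 kcal

ΔH°rxn = -187.4 kcal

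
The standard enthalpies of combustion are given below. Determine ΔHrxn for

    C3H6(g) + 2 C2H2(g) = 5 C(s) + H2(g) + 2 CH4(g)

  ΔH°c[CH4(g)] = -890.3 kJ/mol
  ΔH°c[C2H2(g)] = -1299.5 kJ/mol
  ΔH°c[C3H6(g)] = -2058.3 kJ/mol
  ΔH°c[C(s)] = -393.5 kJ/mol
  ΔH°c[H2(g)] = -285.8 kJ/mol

Using ΔH = Σ nΔHc°(reactants) − Σ nΔHc°(products):
= [1·(-2058.3) + 2·(-1299.5)] − [5·(-393.5) + 1·(-285.8) + 2·(-890.3)]
= -623.4 kJ/mol

ΔHrxn = -623.4 kJ/mol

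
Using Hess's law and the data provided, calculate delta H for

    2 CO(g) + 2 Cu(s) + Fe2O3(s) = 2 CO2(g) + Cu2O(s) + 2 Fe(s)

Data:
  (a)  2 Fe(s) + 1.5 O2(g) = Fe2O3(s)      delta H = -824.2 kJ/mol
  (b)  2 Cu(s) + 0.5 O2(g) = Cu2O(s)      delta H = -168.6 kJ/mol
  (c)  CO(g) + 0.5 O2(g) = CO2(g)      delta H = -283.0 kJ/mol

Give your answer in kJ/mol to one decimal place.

(a) reversed (reverse to put Fe2O3(s) on the reactant side): +824.2 kJ/mol
(b) as written (Cu2O(s) already on the product side): -168.6 kJ/mol
(c) × 2 (scale by 2 for the 2 CO(g)): (2)·(-283.0) = -566.0 kJ/mol
delta H = (+824.2) + (-168.6) + (-566.0) = 89.6 kJ/mol

delta H = 89.6 kJ/mol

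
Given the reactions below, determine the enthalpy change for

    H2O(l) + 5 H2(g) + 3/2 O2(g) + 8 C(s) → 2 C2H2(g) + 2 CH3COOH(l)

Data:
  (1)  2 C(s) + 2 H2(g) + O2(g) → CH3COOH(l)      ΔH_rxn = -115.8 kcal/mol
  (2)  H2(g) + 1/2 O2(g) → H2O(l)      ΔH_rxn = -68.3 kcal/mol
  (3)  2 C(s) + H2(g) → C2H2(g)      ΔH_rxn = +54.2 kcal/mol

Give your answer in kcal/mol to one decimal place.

ΔH_rxn = -54.9 kcal/mol

(1) × 2 (scale by 2 for the 2 CH3COOH(l)): (2)·(-115.8) = -231.6 kcal/mol
(2) reversed (reverse to put H2O(l) on the reactant side): +68.3 kcal/mol
(3) × 2 (×2 to match 2 C2H2(g) in the target): (2)·(+54.2) = +108.4 kcal/mol
ΔH_rxn = (2)·(-115.8) + (-1)·(-68.3) + (2)·(+54.2) = -54.9 kcal/mol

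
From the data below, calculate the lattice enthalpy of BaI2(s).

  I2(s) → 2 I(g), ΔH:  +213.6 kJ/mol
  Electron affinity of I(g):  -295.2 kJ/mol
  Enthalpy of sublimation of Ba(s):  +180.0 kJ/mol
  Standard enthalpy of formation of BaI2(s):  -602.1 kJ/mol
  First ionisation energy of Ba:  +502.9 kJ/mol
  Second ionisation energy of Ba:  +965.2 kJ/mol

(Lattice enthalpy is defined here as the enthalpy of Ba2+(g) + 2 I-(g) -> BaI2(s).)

U = -1873.4 kJ/mol

ΔHf° = 1·ΔHsub + 1·(ΣIE) + 1·D(I2) + 2·EA + U
-602.1 = 1·(+180.0) + 1·(+1468.1) + 1·(+213.6) + 2·(-295.2) + U
U = -602.1 − (+1271.3) = -1873.4 kJ/mol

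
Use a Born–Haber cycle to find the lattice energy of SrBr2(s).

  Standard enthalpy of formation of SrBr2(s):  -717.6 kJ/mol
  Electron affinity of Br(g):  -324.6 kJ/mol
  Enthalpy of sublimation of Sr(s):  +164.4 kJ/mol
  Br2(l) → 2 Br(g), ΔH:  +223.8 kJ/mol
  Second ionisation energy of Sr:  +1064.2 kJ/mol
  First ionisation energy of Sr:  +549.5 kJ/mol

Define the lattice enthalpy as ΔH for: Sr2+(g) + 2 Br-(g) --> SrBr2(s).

U = -2070.3 kJ/mol

ΔHf° = 1·ΔHsub + 1·(ΣIE) + 1·D(Br2) + 2·EA + U
-717.6 = 1·(+164.4) + 1·(+1613.7) + 1·(+223.8) + 2·(-324.6) + U
U = -717.6 − (+1352.7) = -2070.3 kJ/mol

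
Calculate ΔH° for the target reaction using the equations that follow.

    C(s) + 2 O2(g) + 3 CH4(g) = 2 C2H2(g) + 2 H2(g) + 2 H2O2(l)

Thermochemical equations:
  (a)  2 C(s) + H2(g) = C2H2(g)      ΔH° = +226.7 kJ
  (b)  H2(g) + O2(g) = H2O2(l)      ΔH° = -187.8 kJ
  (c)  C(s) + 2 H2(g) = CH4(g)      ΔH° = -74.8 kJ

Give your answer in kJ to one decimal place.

ΔH° = 302.2 kJ

(a) × 2: (2)·(+226.7) = +453.4 kJ
(b) × 2: (2)·(-187.8) = -375.6 kJ
(c) reversed and × 3: (-3)·(-74.8) = +224.4 kJ
ΔH° = (2)·(+226.7) + (2)·(-187.8) + (-3)·(-74.8) = 302.2 kJ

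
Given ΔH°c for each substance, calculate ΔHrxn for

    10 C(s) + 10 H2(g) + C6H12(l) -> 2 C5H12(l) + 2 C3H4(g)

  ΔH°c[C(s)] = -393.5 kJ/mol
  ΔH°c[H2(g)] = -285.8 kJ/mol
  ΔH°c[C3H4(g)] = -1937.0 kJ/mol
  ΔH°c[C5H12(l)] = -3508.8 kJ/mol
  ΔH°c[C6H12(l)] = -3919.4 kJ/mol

ΔHrxn = 179.2 kJ/mol

With combustion enthalpies, reactants minus products:
= [10·(-393.5) + 10·(-285.8) + 1·(-3919.4)] − [2·(-3508.8) + 2·(-1937.0)]
= 179.2 kJ/mol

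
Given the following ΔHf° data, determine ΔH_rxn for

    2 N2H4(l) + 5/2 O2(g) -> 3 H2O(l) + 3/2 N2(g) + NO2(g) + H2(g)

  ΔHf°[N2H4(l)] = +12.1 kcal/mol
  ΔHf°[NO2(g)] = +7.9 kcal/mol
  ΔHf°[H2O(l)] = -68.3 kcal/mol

ΔH_rxn = -221.2 kcal/mol

ΔH°rxn = Σ nΔHf°(products) − Σ nΔHf°(reactants).
Products: 3·(-68.3) + 3/2·(+0.0) + 1·(+7.9) + 1·(+0.0) = -197.0
Reactants: 2·(+12.1) + 5/2·(+0.0) = +24.2
ΔH_rxn = (-197.0) − (+24.2) = -221.2 kcal/mol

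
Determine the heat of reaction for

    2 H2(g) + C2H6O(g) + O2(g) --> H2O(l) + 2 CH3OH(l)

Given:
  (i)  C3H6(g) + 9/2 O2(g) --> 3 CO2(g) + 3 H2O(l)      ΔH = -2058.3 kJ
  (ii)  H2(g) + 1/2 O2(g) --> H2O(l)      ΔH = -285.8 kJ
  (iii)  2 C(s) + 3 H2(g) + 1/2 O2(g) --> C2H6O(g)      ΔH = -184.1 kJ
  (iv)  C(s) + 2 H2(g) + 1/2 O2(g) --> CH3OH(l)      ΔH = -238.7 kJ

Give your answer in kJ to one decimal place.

(i): not needed.
(ii) as written: -285.8 kJ
(iii) reversed: +184.1 kJ
(iv) × 2: (2)·(-238.7) = -477.4 kJ
ΔH = (-285.8) + (+184.1) + (-477.4) = -579.1 kJ

ΔH = -579.1 kJ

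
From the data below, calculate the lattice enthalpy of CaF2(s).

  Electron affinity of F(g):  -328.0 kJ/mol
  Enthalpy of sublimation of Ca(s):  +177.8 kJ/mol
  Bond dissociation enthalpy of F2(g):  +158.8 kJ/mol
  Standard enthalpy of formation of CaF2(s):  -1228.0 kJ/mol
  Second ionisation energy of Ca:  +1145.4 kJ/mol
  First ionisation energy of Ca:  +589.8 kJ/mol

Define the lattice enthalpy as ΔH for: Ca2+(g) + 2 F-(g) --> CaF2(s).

U = -2643.8 kJ/mol

ΔHf° = 1·ΔHsub + 1·(ΣIE) + 1·D(F2) + 2·EA + U
-1228.0 = 1·(+177.8) + 1·(+1735.2) + 1·(+158.8) + 2·(-328.0) + U
U = -1228.0 − (+1415.8) = -2643.8 kJ/mol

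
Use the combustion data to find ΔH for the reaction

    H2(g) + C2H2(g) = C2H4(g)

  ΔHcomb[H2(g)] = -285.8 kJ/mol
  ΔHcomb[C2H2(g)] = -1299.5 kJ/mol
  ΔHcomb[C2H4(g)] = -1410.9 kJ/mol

Using ΔH = Σ nΔHc°(reactants) − Σ nΔHc°(products):
= [1·(-285.8) + 1·(-1299.5)] − [1·(-1410.9)]
= -174.4 kJ/mol

ΔH = -174.4 kJ/mol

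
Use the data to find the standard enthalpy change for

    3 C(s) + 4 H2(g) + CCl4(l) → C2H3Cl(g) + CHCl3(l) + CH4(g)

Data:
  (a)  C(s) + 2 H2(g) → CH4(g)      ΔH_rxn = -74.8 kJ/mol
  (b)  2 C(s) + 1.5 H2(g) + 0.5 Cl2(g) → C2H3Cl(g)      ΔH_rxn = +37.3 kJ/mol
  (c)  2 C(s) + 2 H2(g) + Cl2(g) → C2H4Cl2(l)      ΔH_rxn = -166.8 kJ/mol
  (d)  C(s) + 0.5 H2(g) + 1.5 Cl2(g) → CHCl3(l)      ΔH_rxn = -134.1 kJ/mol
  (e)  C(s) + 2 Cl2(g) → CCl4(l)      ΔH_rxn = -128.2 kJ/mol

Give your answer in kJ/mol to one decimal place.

ΔH_rxn = -43.4 kJ/mol

(a) as written (CH4(g) already on the product side): -74.8 kJ/mol
(b) as written (C2H3Cl(g) already on the product side): +37.3 kJ/mol
(c): not needed (C2H4Cl2(l) appears nowhere else).
(d) as written (CHCl3(l) already on the product side): -134.1 kJ/mol
(e) reversed (CCl4(l) must end up as a reactant): +128.2 kJ/mol
Combining the equations, ΔH_rxn = (1)·(-74.8) + (1)·(+37.3) + (1)·(-134.1) + (-1)·(-128.2) = -43.4 kJ/mol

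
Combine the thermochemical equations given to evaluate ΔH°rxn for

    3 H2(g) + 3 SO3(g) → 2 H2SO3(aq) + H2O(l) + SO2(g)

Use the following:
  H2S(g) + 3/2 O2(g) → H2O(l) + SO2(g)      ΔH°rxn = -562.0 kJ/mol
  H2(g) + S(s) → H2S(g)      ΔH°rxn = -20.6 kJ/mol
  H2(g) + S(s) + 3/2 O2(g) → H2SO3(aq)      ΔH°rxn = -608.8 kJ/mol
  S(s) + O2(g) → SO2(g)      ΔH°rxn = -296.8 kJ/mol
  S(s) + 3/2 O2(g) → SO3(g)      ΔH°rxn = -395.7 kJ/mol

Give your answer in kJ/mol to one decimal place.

ΔH°rxn = -613.1 kJ/mol

equation 1 as written: -562.0 kJ/mol
equation 2 as written: -20.6 kJ/mol
equation 3 × 2: (2)·(-608.8) = -1217.6 kJ/mol
equation 4: not needed.
equation 5 reversed and × 3: (-3)·(-395.7) = +1187.1 kJ/mol
ΔH°rxn = (-562.0) + (-20.6) + (-1217.6) + (+1187.1) = -613.1 kJ/mol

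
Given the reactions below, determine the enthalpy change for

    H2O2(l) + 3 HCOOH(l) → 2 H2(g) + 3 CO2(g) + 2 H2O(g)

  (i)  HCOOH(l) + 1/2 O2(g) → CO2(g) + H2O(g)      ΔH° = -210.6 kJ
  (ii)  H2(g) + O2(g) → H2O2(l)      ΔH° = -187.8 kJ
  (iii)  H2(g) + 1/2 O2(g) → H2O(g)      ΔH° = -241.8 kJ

(i) × 3 (×3 to match 3 HCOOH(l) in the target): (3)·(-210.6) = -631.8 kJ
(ii) reversed (reverse to put H2O2(l) on the reactant side): +187.8 kJ
(iii) reversed: +241.8 kJ
By Hess's law, ΔH° = (3)·(-210.6) + (-1)·(-187.8) + (-1)·(-241.8) = -202.2 kJ

ΔH° = -202.2 kJ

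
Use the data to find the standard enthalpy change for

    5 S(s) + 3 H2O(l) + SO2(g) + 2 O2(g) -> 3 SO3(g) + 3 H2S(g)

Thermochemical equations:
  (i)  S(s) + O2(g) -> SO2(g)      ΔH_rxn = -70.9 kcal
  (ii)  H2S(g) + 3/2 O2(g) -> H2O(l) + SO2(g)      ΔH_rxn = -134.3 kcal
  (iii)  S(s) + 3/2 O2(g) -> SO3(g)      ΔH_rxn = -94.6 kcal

ΔH_rxn = -22.7 kcal

(i) × 2: (2)·(-70.9) = -141.8 kcal
(ii) reversed and × 3: (-3)·(-134.3) = +402.9 kcal
(iii) × 3: (3)·(-94.6) = -283.8 kcal
By Hess's law, ΔH_rxn = (-141.8) + (+402.9) + (-283.8) = -22.7 kcal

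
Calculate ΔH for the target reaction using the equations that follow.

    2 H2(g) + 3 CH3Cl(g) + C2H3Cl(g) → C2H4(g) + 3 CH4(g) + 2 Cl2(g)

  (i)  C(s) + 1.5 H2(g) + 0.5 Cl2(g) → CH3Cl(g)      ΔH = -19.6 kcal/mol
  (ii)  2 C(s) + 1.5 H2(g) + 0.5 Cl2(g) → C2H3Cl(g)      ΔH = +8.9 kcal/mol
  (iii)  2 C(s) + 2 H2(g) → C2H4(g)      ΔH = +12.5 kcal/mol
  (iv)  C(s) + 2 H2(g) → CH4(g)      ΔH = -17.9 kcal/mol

(i) reversed and × 3 (CH3Cl(g) must end up as a reactant; scale by 3 for the 3 CH3Cl(g)): (-3)·(-19.6) = +58.8 kcal/mol
(ii) reversed (C2H3Cl(g) must end up as a reactant): -8.9 kcal/mol
(iii) as written (C2H4(g) already on the product side): +12.5 kcal/mol
(iv) × 3 (×3 to match 3 CH4(g) in the target): (3)·(-17.9) = -53.7 kcal/mol
ΔH = (+58.8) + (-8.9) + (+12.5) + (-53.7) = 8.7 kcal/mol

ΔH = 8.7 kcal/mol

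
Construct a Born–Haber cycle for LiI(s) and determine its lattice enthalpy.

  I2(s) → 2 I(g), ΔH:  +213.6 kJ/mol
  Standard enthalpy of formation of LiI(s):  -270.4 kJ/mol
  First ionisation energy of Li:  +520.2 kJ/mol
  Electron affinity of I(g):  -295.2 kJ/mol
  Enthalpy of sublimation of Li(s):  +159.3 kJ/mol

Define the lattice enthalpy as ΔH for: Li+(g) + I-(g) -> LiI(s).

U = -761.5 kJ/mol

ΔHf° = 1·ΔHsub + 1·(ΣIE) + 1/2·D(I2) + 1·EA + U
-270.4 = 1·(+159.3) + 1·(+520.2) + 1/2·(+213.6) + 1·(-295.2) + U
U = -270.4 − (+491.1) = -761.5 kJ/mol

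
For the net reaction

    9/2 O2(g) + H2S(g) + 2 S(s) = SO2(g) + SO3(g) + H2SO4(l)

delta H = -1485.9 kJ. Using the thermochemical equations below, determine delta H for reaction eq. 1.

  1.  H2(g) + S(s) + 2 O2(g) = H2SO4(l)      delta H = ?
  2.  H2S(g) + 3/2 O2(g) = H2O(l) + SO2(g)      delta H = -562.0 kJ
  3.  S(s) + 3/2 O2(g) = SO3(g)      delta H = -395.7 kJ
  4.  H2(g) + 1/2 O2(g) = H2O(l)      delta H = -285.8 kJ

eq. 1 as written (H2SO4(l) already on the product side): contributes x
eq. 2 as written (H2S(g) already on the reactant side): -562.0 kJ
eq. 3 as written (SO3(g) already on the product side): -395.7 kJ
eq. 4 reversed: +285.8 kJ
-1485.9 = (-562.0) + (-395.7) + (+285.8) + x
x = (-1485.9 − (-671.9)) / (1) = -814.0 kJ

delta H = -814.0 kJ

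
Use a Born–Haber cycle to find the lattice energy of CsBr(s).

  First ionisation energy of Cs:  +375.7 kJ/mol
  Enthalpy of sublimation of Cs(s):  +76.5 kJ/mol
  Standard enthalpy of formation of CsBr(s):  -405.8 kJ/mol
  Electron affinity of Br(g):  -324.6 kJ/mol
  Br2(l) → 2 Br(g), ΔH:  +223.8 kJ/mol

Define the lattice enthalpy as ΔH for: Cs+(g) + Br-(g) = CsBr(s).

U = -645.3 kJ/mol

ΔHf° = 1·ΔHsub + 1·(ΣIE) + 1/2·D(Br2) + 1·EA + U
-405.8 = 1·(+76.5) + 1·(+375.7) + 1/2·(+223.8) + 1·(-324.6) + U
U = -405.8 − (+239.5) = -645.3 kJ/mol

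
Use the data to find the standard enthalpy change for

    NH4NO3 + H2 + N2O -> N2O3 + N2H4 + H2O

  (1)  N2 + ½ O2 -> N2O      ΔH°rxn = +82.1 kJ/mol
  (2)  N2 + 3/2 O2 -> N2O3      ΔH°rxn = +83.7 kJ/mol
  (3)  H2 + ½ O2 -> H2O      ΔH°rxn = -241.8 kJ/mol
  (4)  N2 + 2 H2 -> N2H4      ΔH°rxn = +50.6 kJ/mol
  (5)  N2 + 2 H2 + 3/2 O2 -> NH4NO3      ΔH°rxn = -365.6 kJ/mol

ΔH°rxn = 176.0 kJ/mol

(1) reversed: -82.1 kJ/mol
(2) as written: +83.7 kJ/mol
(3) as written: -241.8 kJ/mol
(4) as written: +50.6 kJ/mol
(5) reversed: +365.6 kJ/mol
By Hess's law, ΔH°rxn = (-82.1) + (+83.7) + (-241.8) + (+50.6) + (+365.6) = 176.0 kJ/mol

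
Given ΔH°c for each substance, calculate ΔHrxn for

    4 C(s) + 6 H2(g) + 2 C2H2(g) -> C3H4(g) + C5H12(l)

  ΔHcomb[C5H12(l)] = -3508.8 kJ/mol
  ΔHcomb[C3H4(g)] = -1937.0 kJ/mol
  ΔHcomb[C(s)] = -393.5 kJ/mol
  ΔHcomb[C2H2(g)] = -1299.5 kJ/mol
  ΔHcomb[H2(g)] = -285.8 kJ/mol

Using ΔH = Σ nΔHc°(reactants) − Σ nΔHc°(products):
= [4·(-393.5) + 6·(-285.8) + 2·(-1299.5)] − [1·(-1937.0) + 1·(-3508.8)]
= -442.0 kJ/mol

ΔHrxn = -442.0 kJ/mol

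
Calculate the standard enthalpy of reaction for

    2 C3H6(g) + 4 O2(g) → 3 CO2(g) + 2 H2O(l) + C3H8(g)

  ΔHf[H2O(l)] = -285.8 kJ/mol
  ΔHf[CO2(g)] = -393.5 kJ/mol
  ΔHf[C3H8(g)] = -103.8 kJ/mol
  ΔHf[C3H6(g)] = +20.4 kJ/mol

ΔH° = -1896.7 kJ/mol

Products: 3·(-393.5) + 2·(-285.8) + 1·(-103.8) = -1855.9
Reactants: 2·(+20.4) + 4·(+0.0) = +40.8
ΔH° = (-1855.9) − (+40.8) = -1896.7 kJ/mol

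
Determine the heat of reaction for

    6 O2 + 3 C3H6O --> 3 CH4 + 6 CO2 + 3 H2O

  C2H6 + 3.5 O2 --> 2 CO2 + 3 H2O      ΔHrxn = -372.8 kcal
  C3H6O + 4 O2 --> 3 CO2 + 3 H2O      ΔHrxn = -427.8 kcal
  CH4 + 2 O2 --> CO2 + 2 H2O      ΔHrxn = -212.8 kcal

equation 1: not needed.
equation 2 × 3: (3)·(-427.8) = -1283.4 kcal
equation 3 reversed and × 3: (-3)·(-212.8) = +638.4 kcal
By Hess's law, ΔHrxn = (-1283.4) + (+638.4) = -645.0 kcal

ΔHrxn = -645.0 kcal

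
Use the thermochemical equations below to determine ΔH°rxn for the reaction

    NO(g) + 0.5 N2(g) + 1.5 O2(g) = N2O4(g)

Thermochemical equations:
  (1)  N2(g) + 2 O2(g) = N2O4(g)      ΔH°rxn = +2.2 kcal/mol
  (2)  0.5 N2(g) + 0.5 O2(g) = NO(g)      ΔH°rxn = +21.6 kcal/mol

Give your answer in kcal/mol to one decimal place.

(1) as written: +2.2 kcal/mol
(2) reversed: -21.6 kcal/mol
Since enthalpy is a state function, ΔH°rxn = (+2.2) + (-21.6) = -19.4 kcal/mol

ΔH°rxn = -19.4 kcal/mol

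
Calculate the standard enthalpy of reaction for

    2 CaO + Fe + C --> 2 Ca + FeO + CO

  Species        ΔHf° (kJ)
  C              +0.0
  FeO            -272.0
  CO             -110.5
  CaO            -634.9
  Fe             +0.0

Products: 2·(+0.0) + 1·(-272.0) + 1·(-110.5) = -382.5
Reactants: 2·(-634.9) + 1·(+0.0) + 1·(+0.0) = -1269.8
ΔH°rxn = (-382.5) − (-1269.8) = 887.3 kJ

ΔH°rxn = 887.3 kJ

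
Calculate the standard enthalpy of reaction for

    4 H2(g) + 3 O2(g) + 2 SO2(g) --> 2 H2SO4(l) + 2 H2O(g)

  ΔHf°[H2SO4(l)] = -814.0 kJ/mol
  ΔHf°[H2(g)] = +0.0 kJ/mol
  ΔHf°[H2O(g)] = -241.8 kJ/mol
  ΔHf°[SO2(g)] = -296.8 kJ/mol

ΔH° = -1518.0 kJ/mol

Products: 2·(-814.0) + 2·(-241.8) = -2111.6
Reactants: 4·(+0.0) + 3·(+0.0) + 2·(-296.8) = -593.6
ΔH° = (-2111.6) − (-593.6) = -1518.0 kJ/mol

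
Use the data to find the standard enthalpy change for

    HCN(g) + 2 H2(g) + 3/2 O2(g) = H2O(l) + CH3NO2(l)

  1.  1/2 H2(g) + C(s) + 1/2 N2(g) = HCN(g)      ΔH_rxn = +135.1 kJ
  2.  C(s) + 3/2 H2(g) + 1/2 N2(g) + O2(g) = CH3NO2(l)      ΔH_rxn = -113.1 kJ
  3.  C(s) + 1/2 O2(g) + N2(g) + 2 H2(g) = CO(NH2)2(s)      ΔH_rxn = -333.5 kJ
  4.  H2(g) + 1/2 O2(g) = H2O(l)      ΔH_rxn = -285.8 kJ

ΔH_rxn = -534.0 kJ

eq. 1 reversed (reverse to put HCN(g) on the reactant side): -135.1 kJ
eq. 2 as written (CH3NO2(l) already on the product side): -113.1 kJ
eq. 3: not needed (CO(NH2)2(s) appears nowhere else).
eq. 4 as written (H2O(l) already on the product side): -285.8 kJ
ΔH_rxn = (-135.1) + (-113.1) + (-285.8) = -534.0 kJ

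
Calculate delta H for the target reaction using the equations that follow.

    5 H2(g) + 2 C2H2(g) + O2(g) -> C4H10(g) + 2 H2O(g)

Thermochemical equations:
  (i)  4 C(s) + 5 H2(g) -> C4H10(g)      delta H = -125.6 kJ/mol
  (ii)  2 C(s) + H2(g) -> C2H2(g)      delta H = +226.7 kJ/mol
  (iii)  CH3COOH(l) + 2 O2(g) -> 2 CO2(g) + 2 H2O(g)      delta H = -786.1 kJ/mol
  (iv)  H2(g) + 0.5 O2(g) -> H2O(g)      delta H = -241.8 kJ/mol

delta H = -1062.6 kJ/mol

(i) as written: -125.6 kJ/mol
(ii) reversed and × 2: (-2)·(+226.7) = -453.4 kJ/mol
(iii): not needed.
(iv) × 2: (2)·(-241.8) = -483.6 kJ/mol
delta H = (1)·(-125.6) + (-2)·(+226.7) + (2)·(-241.8) = -1062.6 kJ/mol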